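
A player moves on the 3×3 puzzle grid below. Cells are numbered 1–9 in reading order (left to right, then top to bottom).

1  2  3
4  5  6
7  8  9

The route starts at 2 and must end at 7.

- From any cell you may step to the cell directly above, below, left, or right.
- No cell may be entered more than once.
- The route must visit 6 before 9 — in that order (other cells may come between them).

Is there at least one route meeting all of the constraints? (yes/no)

yes

One route that works: 2 → 5 → 6 → 9 → 8 → 7.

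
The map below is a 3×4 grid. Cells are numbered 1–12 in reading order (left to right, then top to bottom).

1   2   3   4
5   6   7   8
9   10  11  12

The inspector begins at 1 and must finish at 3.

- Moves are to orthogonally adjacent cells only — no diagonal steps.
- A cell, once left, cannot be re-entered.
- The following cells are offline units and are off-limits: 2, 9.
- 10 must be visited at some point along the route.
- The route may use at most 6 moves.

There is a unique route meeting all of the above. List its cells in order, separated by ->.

Any route must reach 10 and still end at 3 within 6 moves, so the order of the required stops is forced.
Route from 1: down to 5, right to 6, down to 10, right to 11, 2× up (reaching 3) — 6 moves in all.
Check: all required cells visited; 6 ≤ 6 moves.

1 -> 5 -> 6 -> 10 -> 11 -> 7 -> 3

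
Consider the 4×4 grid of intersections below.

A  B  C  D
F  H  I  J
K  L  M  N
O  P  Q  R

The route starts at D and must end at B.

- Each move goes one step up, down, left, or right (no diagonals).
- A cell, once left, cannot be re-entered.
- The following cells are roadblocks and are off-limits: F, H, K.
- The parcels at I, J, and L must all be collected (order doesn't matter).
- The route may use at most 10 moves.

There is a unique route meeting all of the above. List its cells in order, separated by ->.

D -> J -> N -> R -> Q -> P -> L -> M -> I -> C -> B

The 10-move cap with required stops at I, J, L leaves no slack for detours.
Route from D: down 3 to R, left 2 to P, up 1 to L, right 1 to M, up 2 to C, left 1 to B — 10 moves in all.
Check: all required cells visited; 10 ≤ 10 moves.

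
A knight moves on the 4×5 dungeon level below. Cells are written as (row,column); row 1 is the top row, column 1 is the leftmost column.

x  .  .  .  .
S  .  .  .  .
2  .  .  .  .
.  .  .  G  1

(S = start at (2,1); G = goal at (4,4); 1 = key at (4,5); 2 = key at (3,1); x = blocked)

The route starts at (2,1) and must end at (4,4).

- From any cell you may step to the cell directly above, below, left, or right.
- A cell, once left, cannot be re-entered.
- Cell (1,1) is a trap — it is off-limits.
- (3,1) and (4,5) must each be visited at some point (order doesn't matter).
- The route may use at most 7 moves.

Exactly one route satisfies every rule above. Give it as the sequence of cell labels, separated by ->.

The 7-move cap with required stops at (3,1), (4,5) leaves no slack for detours.
Route from (2,1): down 1 to (3,1), right 4 to (3,5), down 1 to (4,5), left 1 to (4,4) — 7 moves in all.
Check: all required cells visited; 7 ≤ 7 moves.

(2,1) -> (3,1) -> (3,2) -> (3,3) -> (3,4) -> (3,5) -> (4,5) -> (4,4)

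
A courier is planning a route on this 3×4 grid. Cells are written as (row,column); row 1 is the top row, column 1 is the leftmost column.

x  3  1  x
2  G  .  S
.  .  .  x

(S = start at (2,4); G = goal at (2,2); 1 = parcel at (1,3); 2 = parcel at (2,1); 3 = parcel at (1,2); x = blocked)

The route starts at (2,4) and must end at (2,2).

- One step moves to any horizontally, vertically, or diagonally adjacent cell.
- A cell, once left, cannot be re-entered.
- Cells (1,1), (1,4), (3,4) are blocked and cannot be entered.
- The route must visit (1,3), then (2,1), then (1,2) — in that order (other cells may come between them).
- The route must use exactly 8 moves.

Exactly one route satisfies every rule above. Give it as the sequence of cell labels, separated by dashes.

The waypoints must appear in the order (1,3), (2,1), (1,2), with no cell reused.
Route from (2,4): up-left 1 to (1,3), down 2 to (3,3), left 2 to (3,1), up 1 to (2,1), up-right 1 to (1,2), down 1 to (2,2) — 8 moves in all.
Check: order respected (1 at step 1, 2 at step 6, 3 at step 7); 8 moves as required.

(2,4) - (1,3) - (2,3) - (3,3) - (3,2) - (3,1) - (2,1) - (1,2) - (2,2)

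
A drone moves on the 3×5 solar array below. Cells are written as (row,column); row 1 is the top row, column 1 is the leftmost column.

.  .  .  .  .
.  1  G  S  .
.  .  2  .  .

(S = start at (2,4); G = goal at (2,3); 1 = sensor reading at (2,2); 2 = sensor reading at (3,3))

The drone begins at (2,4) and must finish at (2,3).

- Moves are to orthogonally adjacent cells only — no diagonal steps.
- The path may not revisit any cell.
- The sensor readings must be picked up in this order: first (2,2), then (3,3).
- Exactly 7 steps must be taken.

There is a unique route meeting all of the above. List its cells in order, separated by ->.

The waypoints must appear in the order (2,2), (3,3), with no cell reused.
Route from (2,4): up 1 to (1,4), left 2 to (1,2), down 2 to (3,2), right 1 to (3,3), up 1 to (2,3) — 7 moves in all.
Check: order respected (1 at step 4, 2 at step 6); 7 moves as required.

(2,4) -> (1,4) -> (1,3) -> (1,2) -> (2,2) -> (3,2) -> (3,3) -> (2,3)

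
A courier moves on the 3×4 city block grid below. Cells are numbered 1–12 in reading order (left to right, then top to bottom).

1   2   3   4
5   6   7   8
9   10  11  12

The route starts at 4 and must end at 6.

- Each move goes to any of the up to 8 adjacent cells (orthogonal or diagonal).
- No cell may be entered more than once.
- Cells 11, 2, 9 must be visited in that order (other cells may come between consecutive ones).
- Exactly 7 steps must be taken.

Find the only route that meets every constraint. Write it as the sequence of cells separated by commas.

4, 8, 11, 7, 2, 5, 9, 6

The waypoints must appear in the order 11, 2, 9, with no cell reused.
Route from 4: down to 8, down-left to 11, up to 7, up-left to 2, down-left to 5, down to 9, up-right to 6 — 7 moves in all.
Check: order respected (11 at step 2, 2 at step 4, 9 at step 6); 7 moves as required.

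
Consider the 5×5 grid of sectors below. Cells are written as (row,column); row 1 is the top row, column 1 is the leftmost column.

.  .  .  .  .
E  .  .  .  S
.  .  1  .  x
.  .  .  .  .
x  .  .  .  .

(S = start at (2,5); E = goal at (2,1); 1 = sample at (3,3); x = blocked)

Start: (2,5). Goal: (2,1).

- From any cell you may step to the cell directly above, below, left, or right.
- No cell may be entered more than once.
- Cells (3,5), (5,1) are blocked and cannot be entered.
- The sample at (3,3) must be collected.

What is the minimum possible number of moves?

Any route passes through (3,3) somewhere between (2,5) and (2,1). Summing Manhattan distances along the two legs ((2,5) → (3,3) → (2,1)) gives a lower bound of 3 + 3 = 6 moves.
A route of 6 moves achieves this: (2,5) → (2,4) → (3,4) → (3,3) → (2,3) → (2,2) → (2,1).
Since 6 matches the lower bound, it is optimal.

6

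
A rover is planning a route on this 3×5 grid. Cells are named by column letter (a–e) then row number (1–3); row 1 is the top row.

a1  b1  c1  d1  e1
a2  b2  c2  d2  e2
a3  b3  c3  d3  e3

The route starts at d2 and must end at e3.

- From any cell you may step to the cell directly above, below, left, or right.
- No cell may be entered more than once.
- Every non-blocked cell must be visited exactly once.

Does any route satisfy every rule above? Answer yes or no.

One route that works: d2 → d3 → c3 → c2 → b2 → b3 → a3 → a2 → a1 → b1 → c1 → d1 → e1 → e2 → e3.

yes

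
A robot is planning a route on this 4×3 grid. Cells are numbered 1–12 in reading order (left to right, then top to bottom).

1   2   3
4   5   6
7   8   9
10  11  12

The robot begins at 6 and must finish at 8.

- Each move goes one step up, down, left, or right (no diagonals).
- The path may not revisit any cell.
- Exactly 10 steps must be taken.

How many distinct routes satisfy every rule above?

4

Need simple routes of exactly 10 moves from 6 to 8 (Manhattan distance 2, so 4 moves are spent on a detour and 4 undoing it).
Enumerating: 6 3 2 5 4 7 10 11 12 9 8 | 6 3 2 1 4 7 10 11 12 9 8 | 6 9 12 11 10 7 4 1 2 5 8 | 6 5 2 1 4 7 10 11 12 9 8.
That gives 4 routes.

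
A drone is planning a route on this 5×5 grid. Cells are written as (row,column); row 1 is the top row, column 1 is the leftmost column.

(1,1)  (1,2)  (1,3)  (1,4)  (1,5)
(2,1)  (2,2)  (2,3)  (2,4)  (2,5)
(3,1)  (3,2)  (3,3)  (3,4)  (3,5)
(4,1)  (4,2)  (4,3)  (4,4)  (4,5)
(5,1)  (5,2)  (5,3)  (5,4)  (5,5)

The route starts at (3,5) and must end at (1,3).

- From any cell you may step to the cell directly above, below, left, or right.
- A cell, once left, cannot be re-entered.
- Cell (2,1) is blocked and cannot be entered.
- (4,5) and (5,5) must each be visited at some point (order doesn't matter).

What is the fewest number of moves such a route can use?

8

Any route passes through (4,5) and (5,5) in some order between (3,5) and (1,3). Summing Manhattan distances along each leg and taking the cheapest ordering ((3,5) → (5,5) → (4,5) → (1,3)) gives a lower bound of 2 + 1 + 5 = 8 moves.
A route of 8 moves achieves this: (3,5) → (4,5) → (5,5) → (5,4) → (4,4) → (3,4) → (2,4) → (1,4) → (1,3).
Since 8 matches the lower bound, it is optimal.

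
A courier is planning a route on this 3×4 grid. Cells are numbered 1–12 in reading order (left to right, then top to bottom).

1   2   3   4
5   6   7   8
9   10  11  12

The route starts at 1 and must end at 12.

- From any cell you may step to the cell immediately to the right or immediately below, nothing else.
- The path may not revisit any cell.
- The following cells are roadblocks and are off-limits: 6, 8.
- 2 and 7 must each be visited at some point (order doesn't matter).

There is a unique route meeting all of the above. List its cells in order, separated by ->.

1 -> 2 -> 3 -> 7 -> 11 -> 12

Moves only go right or down, so the column and row indices never decrease.
Route from 1: right 2 to 3, down 2 to 11, right 1 to 12 — 5 moves in all.
Check: all required cells visited.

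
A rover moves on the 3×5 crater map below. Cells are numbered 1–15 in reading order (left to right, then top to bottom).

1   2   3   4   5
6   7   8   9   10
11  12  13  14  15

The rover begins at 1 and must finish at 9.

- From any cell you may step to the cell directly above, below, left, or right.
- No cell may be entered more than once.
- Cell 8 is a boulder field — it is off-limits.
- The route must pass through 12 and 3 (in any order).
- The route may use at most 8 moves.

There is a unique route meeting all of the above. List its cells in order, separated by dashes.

1 - 6 - 11 - 12 - 7 - 2 - 3 - 4 - 9

The budget equals the shortest possible length, so every move has to be on a shortest route through the required cells.
Route from 1: down 2 to 11, right 1 to 12, up 2 to 2, right 2 to 4, down 1 to 9 — 8 moves in all.
Check: all required cells visited; 8 ≤ 8 moves.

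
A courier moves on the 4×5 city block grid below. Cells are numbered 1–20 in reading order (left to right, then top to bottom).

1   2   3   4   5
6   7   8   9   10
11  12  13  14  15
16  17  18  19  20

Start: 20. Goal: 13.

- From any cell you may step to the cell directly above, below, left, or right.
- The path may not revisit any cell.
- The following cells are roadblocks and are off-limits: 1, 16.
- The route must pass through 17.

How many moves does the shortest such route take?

Any route passes through 17 somewhere between 20 and 13. Summing Manhattan distances along the two legs (20 → 17 → 13) gives a lower bound of 3 + 2 = 5 moves.
A route of 5 moves achieves this: 20 → 19 → 18 → 17 → 12 → 13.
Since 5 matches the lower bound, it is optimal.

5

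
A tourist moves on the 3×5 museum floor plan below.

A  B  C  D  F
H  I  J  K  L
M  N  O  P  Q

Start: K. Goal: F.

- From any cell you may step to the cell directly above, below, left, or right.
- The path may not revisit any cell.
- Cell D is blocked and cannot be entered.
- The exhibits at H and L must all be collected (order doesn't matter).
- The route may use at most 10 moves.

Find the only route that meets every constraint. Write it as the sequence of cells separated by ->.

K -> J -> I -> H -> M -> N -> O -> P -> Q -> L -> F

The budget equals the shortest possible length, so every move has to be on a shortest route through the required cells.
Route from K: left 3 to H, down 1 to M, right 4 to Q, up 2 to F — 10 moves in all.
Check: all required cells visited; 10 ≤ 10 moves.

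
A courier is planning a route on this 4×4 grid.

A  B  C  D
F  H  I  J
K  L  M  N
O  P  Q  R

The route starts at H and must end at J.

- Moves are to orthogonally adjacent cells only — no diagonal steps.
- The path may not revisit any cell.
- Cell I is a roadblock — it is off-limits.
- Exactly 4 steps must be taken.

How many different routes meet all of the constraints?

Need simple routes of exactly 4 moves from H to J (Manhattan distance 2, so 1 moves are spent on a detour and 1 undoing it).
Enumerating: H B C D J | H L M N J.
That gives 2 routes.

2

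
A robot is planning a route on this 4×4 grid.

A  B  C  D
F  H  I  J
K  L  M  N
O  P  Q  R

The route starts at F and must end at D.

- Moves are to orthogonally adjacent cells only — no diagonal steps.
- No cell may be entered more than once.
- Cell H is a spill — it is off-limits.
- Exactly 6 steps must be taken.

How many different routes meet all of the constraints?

4

Need simple routes of exactly 6 moves from F to D (Manhattan distance 4, so 1 moves are spent on a detour and 1 undoing it).
Enumerating: F A B C I J D | F K L M I C D | F K L M I J D | F K L M N J D.
That gives 4 routes.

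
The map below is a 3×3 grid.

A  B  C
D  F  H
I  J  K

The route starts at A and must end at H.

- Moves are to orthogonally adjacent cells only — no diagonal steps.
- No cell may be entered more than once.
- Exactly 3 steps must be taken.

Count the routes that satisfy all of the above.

3

Need simple routes of exactly 3 moves from A to H (Manhattan distance 3, so 0 moves are spent on a detour and 0 undoing it).
Enumerating: A D F H | A B F H | A B C H.
That gives 3 routes.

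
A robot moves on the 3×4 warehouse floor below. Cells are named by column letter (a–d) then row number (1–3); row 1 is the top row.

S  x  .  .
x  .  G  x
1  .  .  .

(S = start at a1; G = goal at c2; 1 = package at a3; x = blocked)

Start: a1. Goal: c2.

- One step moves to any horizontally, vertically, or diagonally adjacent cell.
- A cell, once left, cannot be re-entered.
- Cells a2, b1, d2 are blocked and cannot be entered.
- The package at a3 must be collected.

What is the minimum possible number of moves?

Any route passes through a3 somewhere between a1 and c2. Summing Chebyshev distances along the two legs (a1 → a3 → c2) gives a lower bound of 2 + 2 = 4 moves.
A route of 4 moves achieves this: a1 → b2 → a3 → b3 → c2.
Since 4 matches the lower bound, it is optimal.

4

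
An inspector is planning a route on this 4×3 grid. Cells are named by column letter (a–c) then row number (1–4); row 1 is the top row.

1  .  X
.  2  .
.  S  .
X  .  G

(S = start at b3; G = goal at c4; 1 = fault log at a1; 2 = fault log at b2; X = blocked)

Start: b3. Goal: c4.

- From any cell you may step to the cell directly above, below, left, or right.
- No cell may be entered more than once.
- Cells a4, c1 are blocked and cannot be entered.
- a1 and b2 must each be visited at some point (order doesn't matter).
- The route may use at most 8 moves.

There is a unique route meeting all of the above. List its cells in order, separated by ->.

b3 -> a3 -> a2 -> a1 -> b1 -> b2 -> c2 -> c3 -> c4

The 8-move cap with required stops at a1, b2 leaves no slack for detours.
Route from b3: left 1 to a3, up 2 to a1, right 1 to b1, down 1 to b2, right 1 to c2, down 2 to c4 — 8 moves in all.
Check: all required cells visited; 8 ≤ 8 moves.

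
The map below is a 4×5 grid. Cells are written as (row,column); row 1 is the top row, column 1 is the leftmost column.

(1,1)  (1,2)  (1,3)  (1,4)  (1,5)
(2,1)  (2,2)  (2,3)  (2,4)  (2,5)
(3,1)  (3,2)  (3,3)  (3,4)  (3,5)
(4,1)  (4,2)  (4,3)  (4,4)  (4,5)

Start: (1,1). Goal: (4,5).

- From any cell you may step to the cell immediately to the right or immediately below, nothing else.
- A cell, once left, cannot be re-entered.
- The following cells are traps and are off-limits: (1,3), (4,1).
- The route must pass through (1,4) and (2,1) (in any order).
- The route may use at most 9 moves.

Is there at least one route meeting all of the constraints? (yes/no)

(2,1) is below but to the left of (1,4): going (1,4) → (2,1) would need a leftward move and (2,1) → (1,4) an upward move, so no right/down-only route can visit both required cells.

no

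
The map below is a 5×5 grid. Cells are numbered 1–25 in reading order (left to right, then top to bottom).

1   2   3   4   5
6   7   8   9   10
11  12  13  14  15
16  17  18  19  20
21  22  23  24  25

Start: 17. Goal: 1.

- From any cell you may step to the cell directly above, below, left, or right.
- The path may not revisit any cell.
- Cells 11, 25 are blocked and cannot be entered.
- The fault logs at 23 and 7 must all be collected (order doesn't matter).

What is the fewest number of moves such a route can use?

Any route passes through 23 and 7 in some order between 17 and 1. Summing Manhattan distances along each leg and taking the cheapest ordering (17 → 23 → 7 → 1) gives a lower bound of 2 + 4 + 2 = 8 moves.
A route of 8 moves achieves this: 17 → 22 → 23 → 18 → 13 → 8 → 7 → 2 → 1.
Since 8 matches the lower bound, it is optimal.

8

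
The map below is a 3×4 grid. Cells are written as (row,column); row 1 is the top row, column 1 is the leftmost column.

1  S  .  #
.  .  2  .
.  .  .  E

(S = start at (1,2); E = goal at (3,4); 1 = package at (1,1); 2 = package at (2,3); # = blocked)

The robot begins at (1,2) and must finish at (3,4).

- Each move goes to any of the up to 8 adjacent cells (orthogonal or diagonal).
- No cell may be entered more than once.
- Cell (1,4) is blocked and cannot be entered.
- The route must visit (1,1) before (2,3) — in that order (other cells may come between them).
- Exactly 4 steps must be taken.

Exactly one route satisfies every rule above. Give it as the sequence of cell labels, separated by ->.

(1,2) -> (1,1) -> (2,2) -> (2,3) -> (3,4)

The waypoints must appear in the order (1,1), (2,3), with no cell reused.
Route from (1,2): left 1 to (1,1), down-right 1 to (2,2), right 1 to (2,3), down-right 1 to (3,4) — 4 moves in all.
Check: order respected (1 at step 1, 2 at step 3); 4 moves as required.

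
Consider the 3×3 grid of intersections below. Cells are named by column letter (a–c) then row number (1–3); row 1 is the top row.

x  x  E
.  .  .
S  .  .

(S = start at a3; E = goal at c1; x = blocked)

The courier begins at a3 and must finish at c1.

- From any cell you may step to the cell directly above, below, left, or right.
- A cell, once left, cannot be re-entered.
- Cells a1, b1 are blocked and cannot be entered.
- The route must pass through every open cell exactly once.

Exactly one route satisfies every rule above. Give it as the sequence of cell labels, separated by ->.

Need to visit all 7 open cells exactly once, starting at a3 and ending at c1.
Cell c3 has only two open neighbours (c2 and b3), so the path must pass straight through it: one of those is the cell it's entered from and the other is where it exits.
Route from a3: up 1 to a2, right 1 to b2, down 1 to b3, right 1 to c3, up 2 to c1 — 6 moves in all.
Check: all 7 open cells covered.

a3 -> a2 -> b2 -> b3 -> c3 -> c2 -> c1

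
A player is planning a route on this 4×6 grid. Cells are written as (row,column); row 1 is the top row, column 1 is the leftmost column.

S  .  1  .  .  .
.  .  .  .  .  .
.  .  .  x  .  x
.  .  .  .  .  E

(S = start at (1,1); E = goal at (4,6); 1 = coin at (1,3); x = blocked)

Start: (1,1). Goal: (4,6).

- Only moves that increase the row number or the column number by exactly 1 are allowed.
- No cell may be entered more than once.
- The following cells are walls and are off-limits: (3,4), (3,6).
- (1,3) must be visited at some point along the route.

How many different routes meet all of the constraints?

4

A right/down-only route from (1,1) to (4,6) makes exactly 3 down-moves and 5 right-moves in some order.
With no other constraints that would be C(8,3) = 56 routes.
Split at (1,3) and multiply the segment counts (each segment already excludes blocked cells): (1,1)→(1,3): 1; (1,3)→(4,6): 4; product = 4.
That gives 4 routes.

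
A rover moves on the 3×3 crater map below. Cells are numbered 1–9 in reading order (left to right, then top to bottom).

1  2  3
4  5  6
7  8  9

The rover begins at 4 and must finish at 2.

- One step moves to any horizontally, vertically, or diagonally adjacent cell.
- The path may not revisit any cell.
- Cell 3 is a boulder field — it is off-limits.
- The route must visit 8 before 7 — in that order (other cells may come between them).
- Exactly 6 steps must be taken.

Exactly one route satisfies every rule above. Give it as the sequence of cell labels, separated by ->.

The waypoints must appear in the order 8, 7, with no cell reused.
Route from 4: down-right 1 to 8, left 1 to 7, up-right 1 to 5, down-right 1 to 9, up 1 to 6, up-left 1 to 2 — 6 moves in all.
Check: order respected (8 at step 1, 7 at step 2); 6 moves as required.

4 -> 8 -> 7 -> 5 -> 9 -> 6 -> 2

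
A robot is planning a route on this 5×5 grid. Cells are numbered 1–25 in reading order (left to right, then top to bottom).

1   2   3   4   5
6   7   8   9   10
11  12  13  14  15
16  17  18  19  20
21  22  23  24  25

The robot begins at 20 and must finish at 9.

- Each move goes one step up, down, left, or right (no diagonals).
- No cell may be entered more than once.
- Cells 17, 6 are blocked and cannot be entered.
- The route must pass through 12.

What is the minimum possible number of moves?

7

Any route passes through 12 somewhere between 20 and 9. Summing Manhattan distances along the two legs (20 → 12 → 9) gives a lower bound of 4 + 3 = 7 moves.
A route of 7 moves achieves this: 20 → 15 → 14 → 13 → 12 → 7 → 8 → 9.
Since 7 matches the lower bound, it is optimal.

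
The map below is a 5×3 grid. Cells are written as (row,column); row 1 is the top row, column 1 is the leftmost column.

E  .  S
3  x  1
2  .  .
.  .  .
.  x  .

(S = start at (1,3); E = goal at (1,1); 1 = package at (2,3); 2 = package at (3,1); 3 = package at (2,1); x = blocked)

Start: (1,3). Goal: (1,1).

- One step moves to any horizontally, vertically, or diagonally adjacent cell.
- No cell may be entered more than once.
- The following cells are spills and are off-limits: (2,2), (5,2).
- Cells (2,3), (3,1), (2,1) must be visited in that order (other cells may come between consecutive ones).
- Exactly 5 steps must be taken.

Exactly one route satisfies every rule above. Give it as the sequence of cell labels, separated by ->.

(1,3) -> (2,3) -> (3,2) -> (3,1) -> (2,1) -> (1,1)

The waypoints must appear in the order (2,3), (3,1), (2,1), with no cell reused.
Route from (1,3): down to (2,3), down-left to (3,2), left to (3,1), 2× up (reaching (1,1)) — 5 moves in all.
Check: order respected (1 at step 1, 2 at step 3, 3 at step 4); 5 moves as required.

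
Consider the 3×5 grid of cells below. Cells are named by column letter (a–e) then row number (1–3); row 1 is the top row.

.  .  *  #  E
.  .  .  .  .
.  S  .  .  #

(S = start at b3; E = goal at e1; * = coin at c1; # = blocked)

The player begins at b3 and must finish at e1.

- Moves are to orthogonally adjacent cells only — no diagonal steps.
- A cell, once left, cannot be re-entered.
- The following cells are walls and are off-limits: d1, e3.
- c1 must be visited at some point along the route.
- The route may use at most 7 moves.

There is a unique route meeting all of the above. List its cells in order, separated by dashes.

b3 - b2 - b1 - c1 - c2 - d2 - e2 - e1

The budget equals the shortest possible length, so every move has to be on a shortest route through the required cells.
Route from b3: 2× up (reaching b1), right to c1, down to c2, 2× right (reaching e2), up to e1 — 7 moves in all.
Check: all required cells visited; 7 ≤ 7 moves.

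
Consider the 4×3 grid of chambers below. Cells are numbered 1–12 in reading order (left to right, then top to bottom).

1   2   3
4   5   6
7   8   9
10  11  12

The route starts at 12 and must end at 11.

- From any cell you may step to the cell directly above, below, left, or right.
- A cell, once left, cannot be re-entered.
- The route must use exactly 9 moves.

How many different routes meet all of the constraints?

Need simple routes of exactly 9 moves from 12 to 11 (Manhattan distance 1, so 4 moves are spent on a detour and 4 undoing it).
Branch systematically from the start, pruning whenever the remaining move budget drops below the Manhattan distance to 11 or differs from it in parity. Every completion starts via 9: 9 (no valid completion starts via 11).
That gives 9 routes.

9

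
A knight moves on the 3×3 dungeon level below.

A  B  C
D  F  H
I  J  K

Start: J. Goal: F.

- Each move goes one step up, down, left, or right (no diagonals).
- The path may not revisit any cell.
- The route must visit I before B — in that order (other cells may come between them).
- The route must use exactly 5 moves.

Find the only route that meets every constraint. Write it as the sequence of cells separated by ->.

The waypoints must appear in the order I, B, with no cell reused.
Route from J: left 1 to I, up 2 to A, right 1 to B, down 1 to F — 5 moves in all.
Check: order respected (I at step 1, B at step 4); 5 moves as required.

J -> I -> D -> A -> B -> F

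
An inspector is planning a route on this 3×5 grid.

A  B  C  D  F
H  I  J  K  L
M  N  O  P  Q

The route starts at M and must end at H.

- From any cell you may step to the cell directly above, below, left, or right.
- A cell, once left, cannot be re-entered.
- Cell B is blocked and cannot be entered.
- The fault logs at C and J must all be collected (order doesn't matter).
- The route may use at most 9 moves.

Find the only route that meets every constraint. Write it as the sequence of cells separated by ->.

Any route must reach C and J and still end at H within 9 moves, so the order of the required stops is forced.
Route from M: right 3 to P, up 2 to D, left 1 to C, down 1 to J, left 2 to H — 9 moves in all.
Check: all required cells visited; 9 ≤ 9 moves.

M -> N -> O -> P -> K -> D -> C -> J -> I -> H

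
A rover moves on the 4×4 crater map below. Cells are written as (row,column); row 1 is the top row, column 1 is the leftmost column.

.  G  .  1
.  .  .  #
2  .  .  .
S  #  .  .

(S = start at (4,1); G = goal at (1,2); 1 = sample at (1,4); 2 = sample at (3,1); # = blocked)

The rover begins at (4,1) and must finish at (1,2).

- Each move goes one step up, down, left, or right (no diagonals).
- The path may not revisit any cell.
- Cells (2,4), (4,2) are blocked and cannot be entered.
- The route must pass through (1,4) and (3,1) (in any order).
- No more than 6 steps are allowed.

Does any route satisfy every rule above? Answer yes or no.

(1,4) must be visited but has only one open neighbour ((1,3)), and it is neither the start nor the goal — the route would have to enter and leave through (1,3), re-entering it.

no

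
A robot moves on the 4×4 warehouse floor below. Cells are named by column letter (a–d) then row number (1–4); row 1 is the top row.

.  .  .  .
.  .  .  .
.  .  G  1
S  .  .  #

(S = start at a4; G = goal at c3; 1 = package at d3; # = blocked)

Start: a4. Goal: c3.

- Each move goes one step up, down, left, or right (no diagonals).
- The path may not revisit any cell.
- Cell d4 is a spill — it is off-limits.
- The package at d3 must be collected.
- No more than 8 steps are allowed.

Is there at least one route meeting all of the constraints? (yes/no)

One route that works: a4 → a3 → a2 → b2 → c2 → d2 → d3 → c3.

yes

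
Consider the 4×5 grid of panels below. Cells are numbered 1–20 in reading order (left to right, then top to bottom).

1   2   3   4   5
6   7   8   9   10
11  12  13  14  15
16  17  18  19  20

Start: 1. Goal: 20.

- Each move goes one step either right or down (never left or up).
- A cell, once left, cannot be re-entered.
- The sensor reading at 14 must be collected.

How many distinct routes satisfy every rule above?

A right/down-only route from 1 to 20 makes exactly 3 down-moves and 4 right-moves in some order.
With no other constraints that would be C(7,3) = 35 routes.
Split at 14 and multiply the segment counts: 1→14: 10; 14→20: 2; product = 20.
That gives 20 routes.

20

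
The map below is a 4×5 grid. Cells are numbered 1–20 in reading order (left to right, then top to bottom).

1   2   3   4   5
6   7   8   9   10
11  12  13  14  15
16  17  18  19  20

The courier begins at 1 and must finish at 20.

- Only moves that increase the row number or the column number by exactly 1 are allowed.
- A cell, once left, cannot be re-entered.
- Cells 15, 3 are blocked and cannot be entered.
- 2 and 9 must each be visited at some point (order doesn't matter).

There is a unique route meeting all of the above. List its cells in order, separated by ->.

1 -> 2 -> 7 -> 8 -> 9 -> 14 -> 19 -> 20

Moves only go right or down, so the column and row indices never decrease.
Route from 1: right 1 to 2, down 1 to 7, right 2 to 9, down 2 to 19, right 1 to 20 — 7 moves in all.
Check: all required cells visited.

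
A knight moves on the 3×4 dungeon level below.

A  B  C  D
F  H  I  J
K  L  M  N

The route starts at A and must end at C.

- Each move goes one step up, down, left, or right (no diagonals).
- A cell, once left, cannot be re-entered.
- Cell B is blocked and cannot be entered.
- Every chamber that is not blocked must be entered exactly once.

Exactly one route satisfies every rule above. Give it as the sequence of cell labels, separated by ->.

A -> F -> K -> L -> H -> I -> M -> N -> J -> D -> C

Need to visit all 11 open cells exactly once, starting at A and ending at C.
Cell N has only two open neighbours (J and M), so the path must pass straight through it: one of those is the cell it's entered from and the other is where it exits.
Route from A: 2× down (reaching K), right to L, up to H, right to I, down to M, right to N, 2× up (reaching D), left to C — 10 moves in all.
Check: all 11 open cells covered.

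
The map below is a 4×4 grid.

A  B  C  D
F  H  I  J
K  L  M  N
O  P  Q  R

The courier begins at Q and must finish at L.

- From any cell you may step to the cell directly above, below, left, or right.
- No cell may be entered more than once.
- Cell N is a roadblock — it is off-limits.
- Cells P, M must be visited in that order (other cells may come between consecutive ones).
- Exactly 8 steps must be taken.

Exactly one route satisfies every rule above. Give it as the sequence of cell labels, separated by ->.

The waypoints must appear in the order P, M, with no cell reused.
Route from Q: 2× left (reaching O), 2× up (reaching F), 2× right (reaching I), down to M, left to L — 8 moves in all.
Check: order respected (P at step 1, M at step 7); 8 moves as required.

Q -> P -> O -> K -> F -> H -> I -> M -> L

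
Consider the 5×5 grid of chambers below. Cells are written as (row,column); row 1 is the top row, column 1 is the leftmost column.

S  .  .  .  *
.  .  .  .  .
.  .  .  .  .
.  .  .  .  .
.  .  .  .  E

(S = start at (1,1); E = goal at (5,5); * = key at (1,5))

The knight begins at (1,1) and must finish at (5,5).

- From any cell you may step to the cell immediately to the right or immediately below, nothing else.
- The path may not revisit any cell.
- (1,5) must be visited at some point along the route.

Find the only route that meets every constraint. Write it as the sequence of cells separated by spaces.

(1,1) (1,2) (1,3) (1,4) (1,5) (2,5) (3,5) (4,5) (5,5)

Moves only go right or down, so the column and row indices never decrease.
Route from (1,1): right 4 to (1,5), down 4 to (5,5) — 8 moves in all.
Check: all required cells visited.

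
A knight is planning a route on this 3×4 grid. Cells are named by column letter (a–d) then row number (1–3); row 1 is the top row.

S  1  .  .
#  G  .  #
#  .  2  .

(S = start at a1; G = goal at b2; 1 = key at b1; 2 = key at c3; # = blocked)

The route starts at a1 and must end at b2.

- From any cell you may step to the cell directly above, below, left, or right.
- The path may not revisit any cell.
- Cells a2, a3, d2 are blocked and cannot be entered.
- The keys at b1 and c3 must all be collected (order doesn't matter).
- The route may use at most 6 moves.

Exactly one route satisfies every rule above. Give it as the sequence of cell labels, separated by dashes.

The 6-move cap with required stops at b1, c3 leaves no slack for detours.
Route from a1: right 2 to c1, down 2 to c3, left 1 to b3, up 1 to b2 — 6 moves in all.
Check: all required cells visited; 6 ≤ 6 moves.

a1 - b1 - c1 - c2 - c3 - b3 - b2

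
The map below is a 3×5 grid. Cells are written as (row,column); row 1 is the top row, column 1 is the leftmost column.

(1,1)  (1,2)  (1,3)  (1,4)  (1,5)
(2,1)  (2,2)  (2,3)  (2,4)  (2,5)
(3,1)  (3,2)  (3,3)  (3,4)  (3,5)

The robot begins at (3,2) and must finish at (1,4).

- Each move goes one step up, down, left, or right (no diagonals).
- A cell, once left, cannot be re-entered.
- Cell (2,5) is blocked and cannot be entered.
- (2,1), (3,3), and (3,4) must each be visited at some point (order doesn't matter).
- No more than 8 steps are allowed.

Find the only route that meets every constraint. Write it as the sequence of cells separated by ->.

(3,2) -> (3,1) -> (2,1) -> (2,2) -> (2,3) -> (3,3) -> (3,4) -> (2,4) -> (1,4)

The budget equals the shortest possible length, so every move has to be on a shortest route through the required cells.
Route from (3,2): left to (3,1), up to (2,1), 2× right (reaching (2,3)), down to (3,3), right to (3,4), 2× up (reaching (1,4)) — 8 moves in all.
Check: all required cells visited; 8 ≤ 8 moves.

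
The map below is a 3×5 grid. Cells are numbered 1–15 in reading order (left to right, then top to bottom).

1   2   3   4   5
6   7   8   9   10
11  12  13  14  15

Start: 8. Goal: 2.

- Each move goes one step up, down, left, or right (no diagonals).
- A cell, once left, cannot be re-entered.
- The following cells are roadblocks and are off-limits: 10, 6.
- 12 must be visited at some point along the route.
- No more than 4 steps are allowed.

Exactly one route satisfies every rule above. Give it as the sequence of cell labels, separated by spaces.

8 13 12 7 2

The budget equals the shortest possible length, so every move has to be on a shortest route through the required cells.
Route from 8: down 1 to 13, left 1 to 12, up 2 to 2 — 4 moves in all.
Check: all required cells visited; 4 ≤ 4 moves.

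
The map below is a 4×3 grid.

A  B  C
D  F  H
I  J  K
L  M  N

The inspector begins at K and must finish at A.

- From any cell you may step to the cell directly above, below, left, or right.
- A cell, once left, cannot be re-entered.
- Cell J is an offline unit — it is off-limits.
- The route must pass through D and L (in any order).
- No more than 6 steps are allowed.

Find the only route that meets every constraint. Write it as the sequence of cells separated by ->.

Any route must reach D and L and still end at A within 6 moves, so the order of the required stops is forced.
Route from K: down to N, 2× left (reaching L), 3× up (reaching A) — 6 moves in all.
Check: all required cells visited; 6 ≤ 6 moves.

K -> N -> M -> L -> I -> D -> A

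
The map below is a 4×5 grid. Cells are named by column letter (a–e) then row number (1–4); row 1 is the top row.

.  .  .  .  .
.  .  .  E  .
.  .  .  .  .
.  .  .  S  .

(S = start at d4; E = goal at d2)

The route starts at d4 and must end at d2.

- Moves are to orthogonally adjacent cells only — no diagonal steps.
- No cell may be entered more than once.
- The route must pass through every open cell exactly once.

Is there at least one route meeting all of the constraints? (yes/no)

no

Colour the cells like a checkerboard: each orthogonal step flips colour, so a Hamiltonian route alternates colours. Here there are 10 cells of one colour and 10 of the other, with start on the same colour as the goal — the counts and endpoints can't be arranged into an alternating sequence of length 20, so no Hamiltonian route exists.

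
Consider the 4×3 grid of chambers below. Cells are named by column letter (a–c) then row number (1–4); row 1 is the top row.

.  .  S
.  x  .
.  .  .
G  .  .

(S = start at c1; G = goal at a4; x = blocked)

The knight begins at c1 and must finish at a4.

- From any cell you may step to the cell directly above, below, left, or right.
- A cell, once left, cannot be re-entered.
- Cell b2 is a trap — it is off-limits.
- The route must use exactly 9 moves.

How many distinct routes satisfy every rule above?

1

Need simple routes of exactly 9 moves from c1 to a4 (Manhattan distance 5, so 2 moves are spent on a detour and 2 undoing it).
Enumerating: c1 b1 a1 a2 a3 b3 c3 c4 b4 a4.
That gives 1 route.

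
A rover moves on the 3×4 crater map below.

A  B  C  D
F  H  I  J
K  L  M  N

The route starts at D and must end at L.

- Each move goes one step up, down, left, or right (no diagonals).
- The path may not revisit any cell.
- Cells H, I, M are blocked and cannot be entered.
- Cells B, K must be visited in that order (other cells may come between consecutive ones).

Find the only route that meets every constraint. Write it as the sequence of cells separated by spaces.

D C B A F K L

The waypoints must appear in the order B, K, with no cell reused.
Route from D: 3× left (reaching A), 2× down (reaching K), right to L — 6 moves in all.
Check: order respected (B at step 2, K at step 5).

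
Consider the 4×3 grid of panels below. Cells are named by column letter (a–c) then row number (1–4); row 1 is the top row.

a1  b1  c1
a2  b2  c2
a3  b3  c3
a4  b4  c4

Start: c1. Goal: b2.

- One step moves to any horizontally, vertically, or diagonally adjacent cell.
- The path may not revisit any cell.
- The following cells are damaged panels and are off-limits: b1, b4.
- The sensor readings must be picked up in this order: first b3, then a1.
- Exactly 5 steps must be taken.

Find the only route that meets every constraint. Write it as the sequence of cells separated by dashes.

The waypoints must appear in the order b3, a1, with no cell reused.
Route from c1: down to c2, down-left to b3, up-left to a2, up to a1, down-right to b2 — 5 moves in all.
Check: order respected (b3 at step 2, a1 at step 4); 5 moves as required.

c1 - c2 - b3 - a2 - a1 - b2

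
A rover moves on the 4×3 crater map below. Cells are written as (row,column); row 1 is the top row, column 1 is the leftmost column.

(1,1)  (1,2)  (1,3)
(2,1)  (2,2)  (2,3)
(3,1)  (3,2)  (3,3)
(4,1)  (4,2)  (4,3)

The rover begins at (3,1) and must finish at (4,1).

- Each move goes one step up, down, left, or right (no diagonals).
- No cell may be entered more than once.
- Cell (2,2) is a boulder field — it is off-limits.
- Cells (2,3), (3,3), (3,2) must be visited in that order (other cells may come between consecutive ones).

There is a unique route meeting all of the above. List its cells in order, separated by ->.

The waypoints must appear in the order (2,3), (3,3), (3,2), with no cell reused.
Route from (3,1): 2× up (reaching (1,1)), 2× right (reaching (1,3)), 2× down (reaching (3,3)), left to (3,2), down to (4,2), left to (4,1) — 9 moves in all.
Check: order respected ((2,3) at step 5, (3,3) at step 6, (3,2) at step 7).

(3,1) -> (2,1) -> (1,1) -> (1,2) -> (1,3) -> (2,3) -> (3,3) -> (3,2) -> (4,2) -> (4,1)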